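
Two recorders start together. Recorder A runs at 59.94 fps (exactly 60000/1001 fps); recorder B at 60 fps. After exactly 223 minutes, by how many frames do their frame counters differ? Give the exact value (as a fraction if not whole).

223 min = 13380 s.
A emits 60000/1001 × 13380 = 802800000/1001 frames; B emits 60 × 13380 = 802800.
Difference = 802800/1001 frames (≈ 801.9980); B is ahead of A.

802800/1001 frames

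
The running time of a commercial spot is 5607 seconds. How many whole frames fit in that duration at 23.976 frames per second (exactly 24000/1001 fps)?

134433 frames

Frames = 5607 × 24000/1001 = 19224000/143 ≈ 134433.5664.
Complete frames: 134433.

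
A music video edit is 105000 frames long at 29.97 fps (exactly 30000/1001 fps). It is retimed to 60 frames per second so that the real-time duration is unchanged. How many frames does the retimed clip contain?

Target frames = source frames × (target rate / source rate) = 105000 × (60)/(30000/1001) = 105000 × 1001/500 = 210210.

210210 frames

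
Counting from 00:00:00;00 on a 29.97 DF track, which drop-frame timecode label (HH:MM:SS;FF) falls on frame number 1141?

00:00:38;01

Ten DF minutes hold 17982 frames, so frame 1141 lies in block 0 (frames 0–17981) with 1141 frames into that block.
The block's first minute is 1800 frames and the rest 1798 each; 1141 frames reaches minute 0, so 0 × 18 + 0 × 2 = 0 labels have been skipped so far.
Adding those back, label number 1141 + 0 = 1141 at 30 labels/s is 38 s + 1 f = 0 h 0 min 38 s frame 1, i.e. 00:00:38;01.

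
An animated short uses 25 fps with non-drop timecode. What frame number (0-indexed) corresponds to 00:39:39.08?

59483

Total seconds to the label: (0 × 3600 + 39 × 60 + 39) = 2379.
Frame index = 2379 × 25 + 8 = 59483.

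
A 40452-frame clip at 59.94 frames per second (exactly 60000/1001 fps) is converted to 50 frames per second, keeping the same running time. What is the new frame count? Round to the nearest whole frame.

33744 frames

Frames at target rate = 40452 × (50) / (60000/1001) = 3374371/100 ≈ 33743.710.
Nearest whole frame: 33744.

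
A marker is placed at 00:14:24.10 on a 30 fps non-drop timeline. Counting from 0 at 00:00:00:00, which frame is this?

Total seconds to the label: (0 × 3600 + 14 × 60 + 24) = 864.
Frame index = 864 × 30 + 10 = 25930.

25930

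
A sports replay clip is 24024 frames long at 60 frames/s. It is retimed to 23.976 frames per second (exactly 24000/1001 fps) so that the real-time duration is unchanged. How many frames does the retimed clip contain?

Target frames = source frames × (target rate / source rate) = 24024 × (24000/1001)/(60) = 24024 × 400/1001 = 9600.

9600 frames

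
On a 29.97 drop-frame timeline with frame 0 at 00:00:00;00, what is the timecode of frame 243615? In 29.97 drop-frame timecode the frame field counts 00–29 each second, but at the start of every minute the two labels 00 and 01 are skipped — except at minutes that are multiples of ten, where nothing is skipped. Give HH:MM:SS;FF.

Ten DF minutes hold 17982 frames, so frame 243615 lies in block 13 (frames 233766–251747) with 9849 frames into that block.
The block's first minute is 1800 frames and the rest 1798 each; 9849 frames reaches minute 5, so 13 × 18 + 5 × 2 = 244 labels have been skipped so far.
Adding those back, label number 243615 + 244 = 243859 at 30 labels/s is 8128 s + 19 f = 2 h 15 min 28 s frame 19, i.e. 02:15:28;19.

02:15:28;19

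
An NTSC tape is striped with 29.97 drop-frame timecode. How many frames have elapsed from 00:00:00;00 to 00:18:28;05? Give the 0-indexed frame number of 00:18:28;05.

As if non-drop at 30 labels/s: (0 × 3600 + 18 × 60 + 28) × 30 + 5 = 33245.
Minute boundaries passed: 18; those not divisible by 10: 18 − 1 = 17; dropped labels = 2 × 17 = 34.
Actual frame index = 33245 − 34 = 33211.

33211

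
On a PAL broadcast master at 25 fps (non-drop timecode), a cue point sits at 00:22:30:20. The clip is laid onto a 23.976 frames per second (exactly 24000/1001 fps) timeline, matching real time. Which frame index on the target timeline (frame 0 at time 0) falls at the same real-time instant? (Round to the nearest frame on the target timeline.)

Source frame index: (0×3600 + 22×60 + 30) × 25 + 20 = 33770.
Real time: 33770 / (25) = 6754/5 s.
Target frame: (6754/5) × (24000/1001) = 2947200/91 ≈ 32386.813 → 32387.

frame 32387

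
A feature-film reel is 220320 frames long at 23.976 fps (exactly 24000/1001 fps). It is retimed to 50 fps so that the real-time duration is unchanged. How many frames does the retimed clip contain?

Target frames = source frames × (target rate / source rate) = 220320 × (50)/(24000/1001) = 220320 × 1001/480 = 459459.

459459 frames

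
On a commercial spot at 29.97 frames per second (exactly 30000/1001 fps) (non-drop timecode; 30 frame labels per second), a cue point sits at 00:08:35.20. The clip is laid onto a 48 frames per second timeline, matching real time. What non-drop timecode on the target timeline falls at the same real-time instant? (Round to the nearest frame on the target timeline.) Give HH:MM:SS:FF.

00:08:36:09

Source frame index: (0×3600 + 8×60 + 35) × 30 + 20 = 15470.
Real time: 15470 / (30000/1001) = 1548547/3000 s.
Target frame: (1548547/3000) × (48) = 3097094/125 ≈ 24776.752 → 24777.
At 48 labels/s: frame 24777 → 00:08:36:09.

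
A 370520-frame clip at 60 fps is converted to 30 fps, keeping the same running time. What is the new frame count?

Target frames = source frames × (target rate / source rate) = 370520 × (30)/(60) = 370520 × 1/2 = 185260.

185260 frames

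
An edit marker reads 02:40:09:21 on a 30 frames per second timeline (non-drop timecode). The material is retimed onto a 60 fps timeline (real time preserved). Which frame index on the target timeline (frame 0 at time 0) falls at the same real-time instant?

frame 576582

Source frame index: (2×3600 + 40×60 + 9) × 30 + 21 = 288291.
Real time: 288291 / (30) = 96097/10 s.
Target frame: (96097/10) × (60) = 576582.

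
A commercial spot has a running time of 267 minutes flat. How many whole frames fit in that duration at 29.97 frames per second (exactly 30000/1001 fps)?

267 min = 16020 s.
Frames = 16020 × 30000/1001 = 480600000/1001 ≈ 480119.8801.
Complete frames: 480119.

480119 frames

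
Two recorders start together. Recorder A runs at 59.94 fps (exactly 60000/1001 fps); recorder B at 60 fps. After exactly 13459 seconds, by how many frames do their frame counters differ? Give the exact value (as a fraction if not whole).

807540/1001 frames

A emits 60000/1001 × 13459 = 807540000/1001 frames; B emits 60 × 13459 = 807540.
Difference = 807540/1001 frames (≈ 806.7333); B is ahead of A.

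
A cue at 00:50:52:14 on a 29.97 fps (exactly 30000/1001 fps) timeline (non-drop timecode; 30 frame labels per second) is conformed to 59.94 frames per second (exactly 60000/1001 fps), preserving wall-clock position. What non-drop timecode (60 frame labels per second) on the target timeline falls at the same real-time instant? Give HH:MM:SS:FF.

Source frame index: (0×3600 + 50×60 + 52) × 30 + 14 = 91574.
Real time: 91574 / (30000/1001) = 45832787/15000 s.
Target frame: (45832787/15000) × (60000/1001) = 183148.
At 60 labels/s: frame 183148 → 00:50:52:28.

00:50:52:28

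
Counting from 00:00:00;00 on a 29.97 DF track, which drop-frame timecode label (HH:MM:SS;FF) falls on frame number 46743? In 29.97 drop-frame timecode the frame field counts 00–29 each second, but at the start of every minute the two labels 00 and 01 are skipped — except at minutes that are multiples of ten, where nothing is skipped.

Each 10-minute DF block holds 10 × 60 × 30 − 9 × 2 = 17982 frames. 46743 ÷ 17982 → 2 full blocks, remainder 10779.
Within the partial block the first minute is 1800 frames and each further minute 1798, so 5 further minute boundaries passed. Total skipped labels = 18 × 2 + 2 × 5 = 46.
Non-drop label index = 46743 + 46 = 46789; at 30 labels/s that is 00:25:59:19, i.e. DF 00:25:59;19.

00:25:59;19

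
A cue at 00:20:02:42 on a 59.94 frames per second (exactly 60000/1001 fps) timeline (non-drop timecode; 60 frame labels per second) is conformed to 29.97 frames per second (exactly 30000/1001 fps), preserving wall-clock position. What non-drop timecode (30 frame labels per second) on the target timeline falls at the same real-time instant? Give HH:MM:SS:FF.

00:20:02:21

Source frame index: (0×3600 + 20×60 + 2) × 60 + 42 = 72162.
Real time: 72162 / (60000/1001) = 12039027/10000 s.
Target frame: (12039027/10000) × (30000/1001) = 36081.
At 30 labels/s: frame 36081 → 00:20:02:21.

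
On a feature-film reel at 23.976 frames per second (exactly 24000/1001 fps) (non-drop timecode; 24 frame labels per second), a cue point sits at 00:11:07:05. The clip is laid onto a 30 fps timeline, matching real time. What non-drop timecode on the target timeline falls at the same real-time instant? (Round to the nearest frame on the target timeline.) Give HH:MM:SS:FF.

Source frame index: (0×3600 + 11×60 + 7) × 24 + 5 = 16013.
Real time: 16013 / (24000/1001) = 16029013/24000 s.
Target frame: (16029013/24000) × (30) = 16029013/800 ≈ 20036.266 → 20036.
At 30 labels/s: frame 20036 → 00:11:07:26.

00:11:07:26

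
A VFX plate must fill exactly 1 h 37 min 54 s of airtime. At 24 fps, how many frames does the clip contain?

1 h 37 min 54 s = 5874 s.
Frames = 5874 × 24 = 140976.

140976 frames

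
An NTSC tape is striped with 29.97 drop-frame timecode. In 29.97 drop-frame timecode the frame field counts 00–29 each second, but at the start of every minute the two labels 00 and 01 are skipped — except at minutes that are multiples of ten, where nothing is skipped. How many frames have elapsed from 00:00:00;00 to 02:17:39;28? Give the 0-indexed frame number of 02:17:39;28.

As if non-drop at 30 labels/s: (2 × 3600 + 17 × 60 + 39) × 30 + 28 = 247798.
Minute boundaries passed: 137; those not divisible by 10: 137 − 13 = 124; dropped labels = 2 × 124 = 248.
Actual frame index = 247798 − 248 = 247550.

247550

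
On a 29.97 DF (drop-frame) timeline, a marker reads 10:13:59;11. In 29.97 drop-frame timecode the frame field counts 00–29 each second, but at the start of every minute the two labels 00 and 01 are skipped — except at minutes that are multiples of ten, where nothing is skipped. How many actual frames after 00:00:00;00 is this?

1104077

As if non-drop at 30 labels/s: (10 × 3600 + 13 × 60 + 59) × 30 + 11 = 1105181.
Minute boundaries passed: 613; those not divisible by 10: 613 − 61 = 552; dropped labels = 2 × 552 = 1104.
Actual frame index = 1105181 − 1104 = 1104077.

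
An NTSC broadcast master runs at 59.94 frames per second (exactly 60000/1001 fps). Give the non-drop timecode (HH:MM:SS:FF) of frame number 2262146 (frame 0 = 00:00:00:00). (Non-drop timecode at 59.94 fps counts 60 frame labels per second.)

2262146 ÷ 60 = 37702 full seconds, remainder 26 frames.
37702 s = 10 h 28 min 22 s.
Timecode: 10:28:22:26.

10:28:22:26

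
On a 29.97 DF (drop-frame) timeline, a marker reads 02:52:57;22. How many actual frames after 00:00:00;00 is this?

Complete 10-minute blocks: 17, each 17982 frames → 305694.
Remaining 2 whole minutes in the current block: 1800 + 1 × 1798 = 3598 frames.
Within the current minute: 57 × 30 + 22 − 2 = 1730 (labels ;00/;01 skipped at this minute). Total = 305694 + 3598 + 1730 = 311022.

311022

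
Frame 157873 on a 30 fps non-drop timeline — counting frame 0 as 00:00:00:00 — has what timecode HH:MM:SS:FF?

01:27:42:13

157873 ÷ 30 = 5262 full seconds, remainder 13 frames.
5262 s = 1 h 27 min 42 s.
Timecode: 01:27:42:13.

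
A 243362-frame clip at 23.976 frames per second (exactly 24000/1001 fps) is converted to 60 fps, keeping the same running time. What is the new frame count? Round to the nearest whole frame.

609013 frames

Frames at target rate = 243362 × (60) / (24000/1001) = 121802681/200 ≈ 609013.405.
Nearest whole frame: 609013.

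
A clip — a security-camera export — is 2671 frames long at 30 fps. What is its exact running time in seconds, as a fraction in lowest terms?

Running time = 2671 ÷ (30) = 2671 × 1/30 = 2671/30 s.

2671/30 seconds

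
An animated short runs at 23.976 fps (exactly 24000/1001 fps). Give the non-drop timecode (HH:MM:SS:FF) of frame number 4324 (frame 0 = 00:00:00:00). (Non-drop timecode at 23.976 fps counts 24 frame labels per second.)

4324 ÷ 24 = 180 full seconds, remainder 4 frames.
180 s = 0 h 3 min 0 s.
Timecode: 00:03:00:04.

00:03:00:04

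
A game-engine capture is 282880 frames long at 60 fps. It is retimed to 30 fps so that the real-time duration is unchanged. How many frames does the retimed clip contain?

Frames at target rate = 282880 × (30) / (60) = 141440.

141440 frames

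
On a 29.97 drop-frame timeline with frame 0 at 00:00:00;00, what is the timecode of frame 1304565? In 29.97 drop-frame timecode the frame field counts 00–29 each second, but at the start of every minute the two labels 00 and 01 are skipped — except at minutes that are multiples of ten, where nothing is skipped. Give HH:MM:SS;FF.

Ten DF minutes hold 17982 frames, so frame 1304565 lies in block 72 (frames 1294704–1312685) with 9861 frames into that block.
The block's first minute is 1800 frames and the rest 1798 each; 9861 frames reaches minute 5, so 72 × 18 + 5 × 2 = 1306 labels have been skipped so far.
Adding those back, label number 1304565 + 1306 = 1305871 at 30 labels/s is 43529 s + 1 f = 12 h 5 min 29 s frame 1, i.e. 12:05:29;01.

12:05:29;01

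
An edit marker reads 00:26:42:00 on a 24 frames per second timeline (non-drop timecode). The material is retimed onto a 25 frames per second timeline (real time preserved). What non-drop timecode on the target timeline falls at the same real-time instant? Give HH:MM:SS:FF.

00:26:42:00

Source frame index: (0×3600 + 26×60 + 42) × 24 + 0 = 38448.
Real time: 38448 / (24) = 1602 s.
Target frame: (1602) × (25) = 40050.
At 25 labels/s: frame 40050 → 00:26:42:00.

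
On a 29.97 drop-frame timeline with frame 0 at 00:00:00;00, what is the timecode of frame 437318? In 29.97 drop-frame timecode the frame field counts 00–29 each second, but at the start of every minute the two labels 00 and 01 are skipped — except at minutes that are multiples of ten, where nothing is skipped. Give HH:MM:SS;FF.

Each 10-minute DF block holds 10 × 60 × 30 − 9 × 2 = 17982 frames. 437318 ÷ 17982 → 24 full blocks, remainder 5750.
Within the partial block the first minute is 1800 frames and each further minute 1798, so 3 further minute boundaries passed. Total skipped labels = 18 × 24 + 2 × 3 = 438.
Non-drop label index = 437318 + 438 = 437756; at 30 labels/s that is 04:03:11:26, i.e. DF 04:03:11;26.

04:03:11;26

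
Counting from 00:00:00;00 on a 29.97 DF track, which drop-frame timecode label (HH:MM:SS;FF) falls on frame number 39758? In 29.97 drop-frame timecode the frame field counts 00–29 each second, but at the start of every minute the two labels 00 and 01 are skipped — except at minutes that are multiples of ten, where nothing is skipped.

00:22:06;18

Each 10-minute DF block holds 10 × 60 × 30 − 9 × 2 = 17982 frames. 39758 ÷ 17982 → 2 full blocks, remainder 3794.
Within the partial block the first minute is 1800 frames and each further minute 1798, so 2 further minute boundaries passed. Total skipped labels = 18 × 2 + 2 × 2 = 40.
Non-drop label index = 39758 + 40 = 39798; at 30 labels/s that is 00:22:06:18, i.e. DF 00:22:06;18.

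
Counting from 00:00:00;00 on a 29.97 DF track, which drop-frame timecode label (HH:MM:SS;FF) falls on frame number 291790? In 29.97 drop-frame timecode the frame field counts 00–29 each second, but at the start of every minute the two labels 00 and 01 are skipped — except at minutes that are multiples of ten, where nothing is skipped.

Each 10-minute DF block holds 10 × 60 × 30 − 9 × 2 = 17982 frames. 291790 ÷ 17982 → 16 full blocks, remainder 4078.
Within the partial block the first minute is 1800 frames and each further minute 1798, so 2 further minute boundaries passed. Total skipped labels = 18 × 16 + 2 × 2 = 292.
Non-drop label index = 291790 + 292 = 292082; at 30 labels/s that is 02:42:16:02, i.e. DF 02:42:16;02.

02:42:16;02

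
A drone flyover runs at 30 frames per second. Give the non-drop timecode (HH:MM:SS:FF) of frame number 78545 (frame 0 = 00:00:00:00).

00:43:38:05

78545 ÷ 30 = 2618 full seconds, remainder 5 frames.
2618 s = 0 h 43 min 38 s.
Timecode: 00:43:38:05.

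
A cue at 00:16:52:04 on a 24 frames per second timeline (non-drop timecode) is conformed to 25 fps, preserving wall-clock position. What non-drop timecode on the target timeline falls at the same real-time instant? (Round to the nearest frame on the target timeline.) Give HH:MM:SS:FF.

00:16:52:04

Source frame index: (0×3600 + 16×60 + 52) × 24 + 4 = 24292.
Real time: 24292 / (24) = 6073/6 s.
Target frame: (6073/6) × (25) = 151825/6 ≈ 25304.167 → 25304.
At 25 labels/s: frame 25304 → 00:16:52:04.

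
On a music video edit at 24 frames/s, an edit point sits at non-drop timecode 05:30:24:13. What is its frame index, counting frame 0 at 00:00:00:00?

Total seconds to the label: (5 × 3600 + 30 × 60 + 24) = 19824.
Frame index = 19824 × 24 + 13 = 475789.

frame 475789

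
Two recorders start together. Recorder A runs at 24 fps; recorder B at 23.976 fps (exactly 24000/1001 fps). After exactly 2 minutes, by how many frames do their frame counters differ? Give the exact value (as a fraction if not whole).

2 min = 120 s.
A emits 24 × 120 = 2880 frames; B emits 24000/1001 × 120 = 2880000/1001.
Difference = 2880/1001 frames (≈ 2.8771); B is behind A.

2880/1001 frames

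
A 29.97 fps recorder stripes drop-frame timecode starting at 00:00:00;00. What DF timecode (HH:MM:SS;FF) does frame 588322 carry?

Ten DF minutes hold 17982 frames, so frame 588322 lies in block 32 (frames 575424–593405) with 12898 frames into that block.
The block's first minute is 1800 frames and the rest 1798 each; 12898 frames reaches minute 7, so 32 × 18 + 7 × 2 = 590 labels have been skipped so far.
Adding those back, label number 588322 + 590 = 588912 at 30 labels/s is 19630 s + 12 f = 5 h 27 min 10 s frame 12, i.e. 05:27:10;12.

05:27:10;12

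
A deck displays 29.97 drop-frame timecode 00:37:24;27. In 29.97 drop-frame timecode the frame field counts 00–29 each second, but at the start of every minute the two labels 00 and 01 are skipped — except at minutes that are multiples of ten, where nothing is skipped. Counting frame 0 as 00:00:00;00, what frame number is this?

67279

Complete 10-minute blocks: 3, each 17982 frames → 53946.
Remaining 7 whole minutes in the current block: 1800 + 6 × 1798 = 12588 frames.
Within the current minute: 24 × 30 + 27 − 2 = 745 (labels ;00/;01 skipped at this minute). Total = 53946 + 12588 + 745 = 67279.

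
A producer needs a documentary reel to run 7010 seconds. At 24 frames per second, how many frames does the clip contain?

Frames = 7010 × 24 = 168240.

168240 frames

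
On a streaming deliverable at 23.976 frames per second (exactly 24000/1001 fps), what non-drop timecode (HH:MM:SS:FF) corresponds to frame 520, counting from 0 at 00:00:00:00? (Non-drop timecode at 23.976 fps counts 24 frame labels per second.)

00:00:21:16

520 ÷ 24 = 21 full seconds, remainder 16 frames.
21 s = 0 h 0 min 21 s.
Timecode: 00:00:21:16.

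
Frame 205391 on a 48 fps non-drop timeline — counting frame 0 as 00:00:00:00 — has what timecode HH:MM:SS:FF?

205391 ÷ 48 = 4278 full seconds, remainder 47 frames.
4278 s = 1 h 11 min 18 s.
Timecode: 01:11:18:47.

01:11:18:47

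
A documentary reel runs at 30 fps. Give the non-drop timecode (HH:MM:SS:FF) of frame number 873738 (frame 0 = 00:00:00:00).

08:05:24:18

873738 ÷ 30 = 29124 full seconds, remainder 18 frames.
29124 s = 8 h 5 min 24 s.
Timecode: 08:05:24:18.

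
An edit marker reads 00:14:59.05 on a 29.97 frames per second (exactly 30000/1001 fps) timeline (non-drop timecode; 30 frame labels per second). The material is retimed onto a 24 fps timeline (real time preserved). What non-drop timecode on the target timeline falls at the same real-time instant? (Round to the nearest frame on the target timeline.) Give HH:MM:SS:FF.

00:15:00:02

Source frame index: (0×3600 + 14×60 + 59) × 30 + 5 = 26975.
Real time: 26975 / (30000/1001) = 1080079/1200 s.
Target frame: (1080079/1200) × (24) = 1080079/50 ≈ 21601.580 → 21602.
At 24 labels/s: frame 21602 → 00:15:00:02.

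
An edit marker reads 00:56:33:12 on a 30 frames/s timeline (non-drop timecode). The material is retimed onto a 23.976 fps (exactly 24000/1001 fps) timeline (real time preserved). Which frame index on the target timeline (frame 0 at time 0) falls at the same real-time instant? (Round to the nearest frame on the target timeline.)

Source frame index: (0×3600 + 56×60 + 33) × 30 + 12 = 101802.
Real time: 101802 / (30) = 16967/5 s.
Target frame: (16967/5) × (24000/1001) = 81441600/1001 ≈ 81360.240 → 81360.

frame 81360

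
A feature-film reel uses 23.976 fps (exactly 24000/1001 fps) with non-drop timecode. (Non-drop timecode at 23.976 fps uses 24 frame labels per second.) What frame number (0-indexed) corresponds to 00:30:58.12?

frame 44604

Total seconds to the label: (0 × 3600 + 30 × 60 + 58) = 1858.
Frame index = 1858 × 24 + 12 = 44604.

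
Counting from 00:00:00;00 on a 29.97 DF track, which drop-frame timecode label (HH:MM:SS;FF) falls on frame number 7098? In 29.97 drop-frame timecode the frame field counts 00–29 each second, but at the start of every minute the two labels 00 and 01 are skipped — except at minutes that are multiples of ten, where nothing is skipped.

Ten DF minutes hold 17982 frames, so frame 7098 lies in block 0 (frames 0–17981) with 7098 frames into that block.
The block's first minute is 1800 frames and the rest 1798 each; 7098 frames reaches minute 3, so 0 × 18 + 3 × 2 = 6 labels have been skipped so far.
Adding those back, label number 7098 + 6 = 7104 at 30 labels/s is 236 s + 24 f = 0 h 3 min 56 s frame 24, i.e. 00:03:56;24.

00:03:56;24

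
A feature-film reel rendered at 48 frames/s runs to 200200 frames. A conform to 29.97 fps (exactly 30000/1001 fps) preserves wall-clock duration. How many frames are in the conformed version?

Target frames = source frames × (target rate / source rate) = 200200 × (30000/1001)/(48) = 200200 × 625/1001 = 125000.

125000 frames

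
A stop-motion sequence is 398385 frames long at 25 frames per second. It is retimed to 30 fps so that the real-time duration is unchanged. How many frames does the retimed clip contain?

478062 frames

Target frames = source frames × (target rate / source rate) = 398385 × (30)/(25) = 398385 × 6/5 = 478062.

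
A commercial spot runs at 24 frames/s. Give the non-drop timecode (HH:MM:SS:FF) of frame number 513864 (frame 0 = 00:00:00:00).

05:56:51:00

513864 ÷ 24 = 21411 full seconds, remainder 0 frames.
21411 s = 5 h 56 min 51 s.
Timecode: 05:56:51:00.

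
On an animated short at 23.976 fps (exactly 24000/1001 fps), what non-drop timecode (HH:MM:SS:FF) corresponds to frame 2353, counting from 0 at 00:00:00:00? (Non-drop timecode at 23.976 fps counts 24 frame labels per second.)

00:01:38:01

2353 ÷ 24 = 98 full seconds, remainder 1 frame.
98 s = 0 h 1 min 38 s.
Timecode: 00:01:38:01.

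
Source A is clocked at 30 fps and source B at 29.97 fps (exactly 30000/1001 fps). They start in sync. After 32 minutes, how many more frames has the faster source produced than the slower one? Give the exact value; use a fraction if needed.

32 min = 1920 s.
A emits 30 × 1920 = 57600 frames; B emits 30000/1001 × 1920 = 57600000/1001.
Difference = 57600/1001 frames (≈ 57.5425); B is behind A.

57600/1001 frames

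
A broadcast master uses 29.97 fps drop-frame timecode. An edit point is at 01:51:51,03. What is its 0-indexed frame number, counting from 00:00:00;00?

Complete 10-minute blocks: 11, each 17982 frames → 197802.
Remaining 1 whole minute in the current block: 1800 + 0 × 1798 = 1800 frames.
Within the current minute: 51 × 30 + 3 − 2 = 1531 (labels ;00/;01 skipped at this minute). Total = 197802 + 1800 + 1531 = 201133.

201133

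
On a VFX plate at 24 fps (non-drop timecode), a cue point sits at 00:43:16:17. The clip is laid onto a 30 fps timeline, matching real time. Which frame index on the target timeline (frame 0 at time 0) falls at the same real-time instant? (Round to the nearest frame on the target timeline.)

frame 77901

Source frame index: (0×3600 + 43×60 + 16) × 24 + 17 = 62321.
Real time: 62321 / (24) = 62321/24 s.
Target frame: (62321/24) × (30) = 311605/4 ≈ 77901.250 → 77901.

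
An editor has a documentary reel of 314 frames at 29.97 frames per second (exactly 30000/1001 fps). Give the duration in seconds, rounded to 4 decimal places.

10.4771 seconds

Running time = 314 × 1001/30000 = 157157/15000 s ≈ 10.4771 s.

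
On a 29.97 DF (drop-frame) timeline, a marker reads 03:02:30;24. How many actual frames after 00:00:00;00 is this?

328196

Complete 10-minute blocks: 18, each 17982 frames → 323676.
Remaining 2 whole minutes in the current block: 1800 + 1 × 1798 = 3598 frames.
Within the current minute: 30 × 30 + 24 − 2 = 922 (labels ;00/;01 skipped at this minute). Total = 323676 + 3598 + 922 = 328196.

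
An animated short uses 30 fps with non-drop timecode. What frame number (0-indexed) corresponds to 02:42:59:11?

293381

Total seconds to the label: (2 × 3600 + 42 × 60 + 59) = 9779.
Frame index = 9779 × 30 + 11 = 293381.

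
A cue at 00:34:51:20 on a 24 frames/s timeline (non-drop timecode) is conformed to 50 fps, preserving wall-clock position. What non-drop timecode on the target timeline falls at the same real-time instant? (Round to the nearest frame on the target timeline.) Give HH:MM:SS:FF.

00:34:51:42

Source frame index: (0×3600 + 34×60 + 51) × 24 + 20 = 50204.
Real time: 50204 / (24) = 12551/6 s.
Target frame: (12551/6) × (50) = 313775/3 ≈ 104591.667 → 104592.
At 50 labels/s: frame 104592 → 00:34:51:42.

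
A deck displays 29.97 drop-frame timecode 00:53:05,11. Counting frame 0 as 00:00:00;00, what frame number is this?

Complete 10-minute blocks: 5, each 17982 frames → 89910.
Remaining 3 whole minutes in the current block: 1800 + 2 × 1798 = 5396 frames.
Within the current minute: 5 × 30 + 11 − 2 = 159 (labels ;00/;01 skipped at this minute). Total = 89910 + 5396 + 159 = 95465.

95465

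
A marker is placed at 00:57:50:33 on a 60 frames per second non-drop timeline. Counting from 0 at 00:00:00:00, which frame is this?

Total seconds to the label: (0 × 3600 + 57 × 60 + 50) = 3470.
Frame index = 3470 × 60 + 33 = 208233.

208233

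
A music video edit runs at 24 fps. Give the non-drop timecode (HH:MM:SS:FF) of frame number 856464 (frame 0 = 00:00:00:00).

09:54:46:00

856464 ÷ 24 = 35686 full seconds, remainder 0 frames.
35686 s = 9 h 54 min 46 s.
Timecode: 09:54:46:00.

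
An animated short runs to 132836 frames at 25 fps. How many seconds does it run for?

Running time = 132836 / (25) = 5313.44 s.

5313.44 seconds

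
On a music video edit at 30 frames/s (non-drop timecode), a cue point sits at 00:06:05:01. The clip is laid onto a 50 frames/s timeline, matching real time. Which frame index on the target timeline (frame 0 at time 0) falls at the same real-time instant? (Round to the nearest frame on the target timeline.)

Source frame index: (0×3600 + 6×60 + 5) × 30 + 1 = 10951.
Real time: 10951 / (30) = 10951/30 s.
Target frame: (10951/30) × (50) = 54755/3 ≈ 18251.667 → 18252.

frame 18252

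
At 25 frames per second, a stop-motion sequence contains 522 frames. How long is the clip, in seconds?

20.88 seconds

Running time = 522 / (25) = 20.88 s.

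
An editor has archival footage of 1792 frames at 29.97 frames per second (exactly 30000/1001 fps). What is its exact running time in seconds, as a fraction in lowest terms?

112112/1875 seconds

Running time = 1792 ÷ (30000/1001) = 1792 × 1001/30000 = 112112/1875 s.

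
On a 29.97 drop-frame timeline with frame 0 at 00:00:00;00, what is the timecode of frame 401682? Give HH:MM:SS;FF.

03:43:22;24

Ten DF minutes hold 17982 frames, so frame 401682 lies in block 22 (frames 395604–413585) with 6078 frames into that block.
The block's first minute is 1800 frames and the rest 1798 each; 6078 frames reaches minute 3, so 22 × 18 + 3 × 2 = 402 labels have been skipped so far.
Adding those back, label number 401682 + 402 = 402084 at 30 labels/s is 13402 s + 24 f = 3 h 43 min 22 s frame 24, i.e. 03:43:22;24.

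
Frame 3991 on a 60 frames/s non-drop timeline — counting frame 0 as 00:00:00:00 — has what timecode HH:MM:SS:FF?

00:01:06:31

3991 ÷ 60 = 66 full seconds, remainder 31 frames.
66 s = 0 h 1 min 6 s.
Timecode: 00:01:06:31.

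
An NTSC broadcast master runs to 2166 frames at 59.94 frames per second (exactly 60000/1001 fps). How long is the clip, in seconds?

36.1361 seconds

Running time = 2166 / (60000/1001) = 36.1361 s.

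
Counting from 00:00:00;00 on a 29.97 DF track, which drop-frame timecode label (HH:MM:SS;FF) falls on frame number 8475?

Each 10-minute DF block holds 10 × 60 × 30 − 9 × 2 = 17982 frames. 8475 ÷ 17982 → 0 full blocks, remainder 8475.
Within the partial block the first minute is 1800 frames and each further minute 1798, so 4 further minute boundaries passed. Total skipped labels = 18 × 0 + 2 × 4 = 8.
Non-drop label index = 8475 + 8 = 8483; at 30 labels/s that is 00:04:42:23, i.e. DF 00:04:42;23.

00:04:42;23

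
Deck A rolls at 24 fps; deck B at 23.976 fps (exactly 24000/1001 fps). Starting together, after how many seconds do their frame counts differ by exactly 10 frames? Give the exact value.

The gap grows by |24000/1001 − 24| = 24/1001 frames per second.
Time for a 10-frame gap: 10 ÷ (24/1001) = 5005/12 s.

5005/12 seconds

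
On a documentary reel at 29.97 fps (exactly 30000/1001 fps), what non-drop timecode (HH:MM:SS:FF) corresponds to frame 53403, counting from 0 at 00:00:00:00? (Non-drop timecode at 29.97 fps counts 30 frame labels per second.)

00:29:40:03

53403 ÷ 30 = 1780 full seconds, remainder 3 frames.
1780 s = 0 h 29 min 40 s.
Timecode: 00:29:40:03.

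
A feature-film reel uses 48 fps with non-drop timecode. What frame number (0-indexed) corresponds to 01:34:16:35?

271523

Total seconds to the label: (1 × 3600 + 34 × 60 + 16) = 5656.
Frame index = 5656 × 48 + 35 = 271523.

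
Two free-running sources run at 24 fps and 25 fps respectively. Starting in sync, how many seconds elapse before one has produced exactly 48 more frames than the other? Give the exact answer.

48 seconds

The gap grows by |25 − 24| = 1 frame per second.
Time for a 48-frame gap: 48 ÷ (1) = 48 s.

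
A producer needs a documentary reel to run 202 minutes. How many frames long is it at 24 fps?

202 min = 12120 s.
Frames = 12120 × 24 = 290880.

290880 frames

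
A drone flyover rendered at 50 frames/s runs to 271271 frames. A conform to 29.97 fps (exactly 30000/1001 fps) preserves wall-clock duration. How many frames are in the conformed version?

Target frames = source frames × (target rate / source rate) = 271271 × (30000/1001)/(50) = 271271 × 600/1001 = 162600.

162600 frames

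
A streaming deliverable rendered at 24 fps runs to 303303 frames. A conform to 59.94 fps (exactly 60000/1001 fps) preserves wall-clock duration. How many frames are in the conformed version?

757500 frames

Target frames = source frames × (target rate / source rate) = 303303 × (60000/1001)/(24) = 303303 × 2500/1001 = 757500.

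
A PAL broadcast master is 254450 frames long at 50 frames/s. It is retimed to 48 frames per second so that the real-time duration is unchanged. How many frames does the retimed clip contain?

Target frames = source frames × (target rate / source rate) = 254450 × (48)/(50) = 254450 × 24/25 = 244272.

244272 frames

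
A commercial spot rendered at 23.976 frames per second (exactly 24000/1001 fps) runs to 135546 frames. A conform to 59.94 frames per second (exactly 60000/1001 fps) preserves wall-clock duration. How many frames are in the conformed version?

Target frames = source frames × (target rate / source rate) = 135546 × (60000/1001)/(24000/1001) = 135546 × 5/2 = 338865.

338865 frames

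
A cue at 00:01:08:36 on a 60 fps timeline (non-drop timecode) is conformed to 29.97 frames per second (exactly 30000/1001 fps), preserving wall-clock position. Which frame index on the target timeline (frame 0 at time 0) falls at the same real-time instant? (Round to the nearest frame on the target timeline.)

frame 2056

Source frame index: (0×3600 + 1×60 + 8) × 60 + 36 = 4116.
Real time: 4116 / (60) = 343/5 s.
Target frame: (343/5) × (30000/1001) = 294000/143 ≈ 2055.944 → 2056.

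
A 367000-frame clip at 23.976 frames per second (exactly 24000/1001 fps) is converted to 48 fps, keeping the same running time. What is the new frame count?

734734 frames

Target frames = source frames × (target rate / source rate) = 367000 × (48)/(24000/1001) = 367000 × 1001/500 = 734734.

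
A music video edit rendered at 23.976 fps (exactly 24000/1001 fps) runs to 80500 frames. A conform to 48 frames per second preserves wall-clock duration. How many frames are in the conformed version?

161161 frames

Target frames = source frames × (target rate / source rate) = 80500 × (48)/(24000/1001) = 80500 × 1001/500 = 161161.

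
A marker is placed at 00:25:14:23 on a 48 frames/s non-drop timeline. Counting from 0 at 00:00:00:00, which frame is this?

frame 72695

Total seconds to the label: (0 × 3600 + 25 × 60 + 14) = 1514.
Frame index = 1514 × 48 + 23 = 72695.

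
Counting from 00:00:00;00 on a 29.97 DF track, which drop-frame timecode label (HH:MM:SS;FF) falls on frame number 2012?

Ten DF minutes hold 17982 frames, so frame 2012 lies in block 0 (frames 0–17981) with 2012 frames into that block.
The block's first minute is 1800 frames and the rest 1798 each; 2012 frames reaches minute 1, so 0 × 18 + 1 × 2 = 2 labels have been skipped so far.
Adding those back, label number 2012 + 2 = 2014 at 30 labels/s is 67 s + 4 f = 0 h 1 min 7 s frame 4, i.e. 00:01:07;04.

00:01:07;04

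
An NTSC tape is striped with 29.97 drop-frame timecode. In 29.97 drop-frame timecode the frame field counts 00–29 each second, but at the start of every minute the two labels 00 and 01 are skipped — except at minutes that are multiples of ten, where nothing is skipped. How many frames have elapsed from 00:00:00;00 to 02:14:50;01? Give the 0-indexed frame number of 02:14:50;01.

242459

As if non-drop at 30 labels/s: (2 × 3600 + 14 × 60 + 50) × 30 + 1 = 242701.
Minute boundaries passed: 134; those not divisible by 10: 134 − 13 = 121; dropped labels = 2 × 121 = 242.
Actual frame index = 242701 − 242 = 242459.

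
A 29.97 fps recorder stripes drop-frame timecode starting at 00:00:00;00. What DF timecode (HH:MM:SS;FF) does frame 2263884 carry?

20:58:58;10

Ten DF minutes hold 17982 frames, so frame 2263884 lies in block 125 (frames 2247750–2265731) with 16134 frames into that block.
The block's first minute is 1800 frames and the rest 1798 each; 16134 frames reaches minute 8, so 125 × 18 + 8 × 2 = 2266 labels have been skipped so far.
Adding those back, label number 2263884 + 2266 = 2266150 at 30 labels/s is 75538 s + 10 f = 20 h 58 min 58 s frame 10, i.e. 20:58:58;10.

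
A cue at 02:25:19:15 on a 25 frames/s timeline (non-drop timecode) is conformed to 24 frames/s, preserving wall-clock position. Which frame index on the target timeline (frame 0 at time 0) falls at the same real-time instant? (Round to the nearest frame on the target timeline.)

Source frame index: (2×3600 + 25×60 + 19) × 25 + 15 = 217990.
Real time: 217990 / (25) = 43598/5 s.
Target frame: (43598/5) × (24) = 1046352/5 ≈ 209270.400 → 209270.

frame 209270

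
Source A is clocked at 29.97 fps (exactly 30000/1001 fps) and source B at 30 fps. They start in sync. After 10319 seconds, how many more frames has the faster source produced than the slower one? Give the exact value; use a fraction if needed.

309570/1001 frames

A emits 30000/1001 × 10319 = 309570000/1001 frames; B emits 30 × 10319 = 309570.
Difference = 309570/1001 frames (≈ 309.2607); B is ahead of A.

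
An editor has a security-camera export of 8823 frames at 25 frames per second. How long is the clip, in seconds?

Running time = 8823 / (25) = 352.92 s.

352.92 seconds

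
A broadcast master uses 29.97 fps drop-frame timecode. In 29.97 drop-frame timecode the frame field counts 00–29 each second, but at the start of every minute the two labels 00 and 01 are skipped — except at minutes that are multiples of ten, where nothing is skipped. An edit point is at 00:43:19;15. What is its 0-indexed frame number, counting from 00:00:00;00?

77907

Complete 10-minute blocks: 4, each 17982 frames → 71928.
Remaining 3 whole minutes in the current block: 1800 + 2 × 1798 = 5396 frames.
Within the current minute: 19 × 30 + 15 − 2 = 583 (labels ;00/;01 skipped at this minute). Total = 71928 + 5396 + 583 = 77907.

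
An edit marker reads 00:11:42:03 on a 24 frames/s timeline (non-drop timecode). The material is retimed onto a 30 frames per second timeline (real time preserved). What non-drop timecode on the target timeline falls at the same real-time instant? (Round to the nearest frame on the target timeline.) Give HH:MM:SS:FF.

00:11:42:04

Source frame index: (0×3600 + 11×60 + 42) × 24 + 3 = 16851.
Real time: 16851 / (24) = 5617/8 s.
Target frame: (5617/8) × (30) = 84255/4 ≈ 21063.750 → 21064.
At 30 labels/s: frame 21064 → 00:11:42:04.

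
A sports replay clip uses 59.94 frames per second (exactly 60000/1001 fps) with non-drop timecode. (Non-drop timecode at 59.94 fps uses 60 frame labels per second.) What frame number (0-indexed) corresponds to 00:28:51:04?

frame 103864

Total seconds to the label: (0 × 3600 + 28 × 60 + 51) = 1731.
Frame index = 1731 × 60 + 4 = 103864.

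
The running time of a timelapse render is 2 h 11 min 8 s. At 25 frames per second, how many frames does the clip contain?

2 h 11 min 8 s = 7868 s.
Frames = 7868 × 25 = 196700.

196700 frames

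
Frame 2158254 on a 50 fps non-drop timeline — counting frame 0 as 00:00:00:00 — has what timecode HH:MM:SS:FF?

2158254 ÷ 50 = 43165 full seconds, remainder 4 frames.
43165 s = 11 h 59 min 25 s.
Timecode: 11:59:25:04.

11:59:25:04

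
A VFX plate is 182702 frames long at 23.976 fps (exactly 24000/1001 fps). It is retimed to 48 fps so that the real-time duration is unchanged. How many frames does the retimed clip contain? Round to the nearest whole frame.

365769 frames

Frames at target rate = 182702 × (48) / (24000/1001) = 91442351/250 ≈ 365769.404.
Nearest whole frame: 365769.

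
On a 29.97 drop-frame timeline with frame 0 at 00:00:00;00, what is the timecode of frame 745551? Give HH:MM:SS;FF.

Ten DF minutes hold 17982 frames, so frame 745551 lies in block 41 (frames 737262–755243) with 8289 frames into that block.
The block's first minute is 1800 frames and the rest 1798 each; 8289 frames reaches minute 4, so 41 × 18 + 4 × 2 = 746 labels have been skipped so far.
Adding those back, label number 745551 + 746 = 746297 at 30 labels/s is 24876 s + 17 f = 6 h 54 min 36 s frame 17, i.e. 06:54:36;17.

06:54:36;17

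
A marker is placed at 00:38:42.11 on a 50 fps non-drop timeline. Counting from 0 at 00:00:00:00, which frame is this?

Total seconds to the label: (0 × 3600 + 38 × 60 + 42) = 2322.
Frame index = 2322 × 50 + 11 = 116111.

frame 116111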